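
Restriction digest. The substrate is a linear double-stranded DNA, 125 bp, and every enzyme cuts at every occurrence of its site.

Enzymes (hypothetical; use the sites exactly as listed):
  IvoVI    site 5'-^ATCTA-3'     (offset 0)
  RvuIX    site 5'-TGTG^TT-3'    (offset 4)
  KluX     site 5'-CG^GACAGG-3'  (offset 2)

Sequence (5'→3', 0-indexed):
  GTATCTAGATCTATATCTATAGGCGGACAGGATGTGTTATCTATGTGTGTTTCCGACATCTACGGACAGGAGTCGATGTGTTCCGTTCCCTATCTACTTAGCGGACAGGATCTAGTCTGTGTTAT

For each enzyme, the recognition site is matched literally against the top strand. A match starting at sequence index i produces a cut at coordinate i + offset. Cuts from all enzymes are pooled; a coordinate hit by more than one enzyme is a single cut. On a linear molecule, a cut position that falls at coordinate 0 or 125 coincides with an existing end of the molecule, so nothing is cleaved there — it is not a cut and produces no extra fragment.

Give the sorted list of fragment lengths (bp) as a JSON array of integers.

Per-enzyme occurrences:
  IvoVI (ATCTA, off=0): starts [2, 8, 14, 38, 57, 91, 109] → cuts [2, 8, 14, 38, 57, 91, 109]
  RvuIX (TGTGTT, off=4): starts [32, 45, 76, 117] → cuts [36, 49, 80, 121]
  KluX (CGGACAGG, off=2): starts [23, 62, 101] → cuts [25, 64, 103]

All cut coordinates (distinct, sorted): [2, 8, 14, 25, 36, 38, 49, 57, 64, 80, 91, 103, 109, 121]

Fragments:
  [0,2): 2 bp
  [2,8): 6 bp
  [8,14): 6 bp
  [14,25): 11 bp
  [25,36): 11 bp
  [36,38): 2 bp
  [38,49): 11 bp
  [49,57): 8 bp
  [57,64): 7 bp
  [64,80): 16 bp
  [80,91): 11 bp
  [91,103): 12 bp
  [103,109): 6 bp
  [109,121): 12 bp
  [121,125): 4 bp

[2,2,4,6,6,6,7,8,11,11,11,11,12,12,16]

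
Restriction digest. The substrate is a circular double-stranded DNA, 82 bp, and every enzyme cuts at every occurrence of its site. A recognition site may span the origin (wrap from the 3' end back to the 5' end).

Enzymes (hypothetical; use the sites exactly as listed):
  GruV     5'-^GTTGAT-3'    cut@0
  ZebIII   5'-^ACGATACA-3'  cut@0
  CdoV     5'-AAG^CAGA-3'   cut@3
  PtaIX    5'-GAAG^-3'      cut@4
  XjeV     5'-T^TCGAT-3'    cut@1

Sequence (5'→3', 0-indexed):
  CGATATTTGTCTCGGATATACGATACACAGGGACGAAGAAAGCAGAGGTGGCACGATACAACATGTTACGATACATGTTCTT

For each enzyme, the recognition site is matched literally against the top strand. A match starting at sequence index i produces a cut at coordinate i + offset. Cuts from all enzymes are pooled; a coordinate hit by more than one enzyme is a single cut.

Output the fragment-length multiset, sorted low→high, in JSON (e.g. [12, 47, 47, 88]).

Per-enzyme occurrences:
  GruV (GTTGAT, off=0): no sites
  ZebIII ACGATACA/0: at [19, 52, 67] ⇒ [19, 52, 67]
  CdoV AAGCAGA/3: at [39] ⇒ [42]
  PtaIX GAAG/4: at [34] ⇒ [38]
  XjeV TTCGAT/1: at [80] ⇒ [81]

Pooled cuts: [19, 38, 42, 52, 67, 81]

Fragment lengths:
  19→38: 19 bp
  38→42: 4 bp
  42→52: 10 bp
  52→67: 15 bp
  67→81: 14 bp
  81→19 (wrap): 82-81+19 = 20 bp

[4,10,14,15,19,20]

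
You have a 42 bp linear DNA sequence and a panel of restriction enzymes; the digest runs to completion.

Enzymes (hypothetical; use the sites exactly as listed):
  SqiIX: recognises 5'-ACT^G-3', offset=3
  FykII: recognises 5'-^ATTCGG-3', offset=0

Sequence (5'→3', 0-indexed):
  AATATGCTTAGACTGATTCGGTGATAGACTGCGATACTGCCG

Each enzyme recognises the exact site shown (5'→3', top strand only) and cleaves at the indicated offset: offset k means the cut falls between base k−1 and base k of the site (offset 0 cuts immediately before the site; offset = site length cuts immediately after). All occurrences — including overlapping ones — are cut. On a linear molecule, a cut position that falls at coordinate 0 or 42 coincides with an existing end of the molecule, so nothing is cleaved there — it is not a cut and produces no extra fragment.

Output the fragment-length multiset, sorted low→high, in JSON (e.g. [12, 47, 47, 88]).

Per-enzyme occurrences:
  SqiIX (ACTG, off=3): starts [11, 27, 35] → cuts [14, 30, 38]
  FykII (ATTCGG, off=0): starts [15] → cuts [15]

Pooled cuts: [14, 15, 30, 38]

Fragments:
  [0,14): 14 bp
  [14,15): 1 bp
  [15,30): 15 bp
  [30,38): 8 bp
  [38,42): 4 bp

[1,4,8,14,15]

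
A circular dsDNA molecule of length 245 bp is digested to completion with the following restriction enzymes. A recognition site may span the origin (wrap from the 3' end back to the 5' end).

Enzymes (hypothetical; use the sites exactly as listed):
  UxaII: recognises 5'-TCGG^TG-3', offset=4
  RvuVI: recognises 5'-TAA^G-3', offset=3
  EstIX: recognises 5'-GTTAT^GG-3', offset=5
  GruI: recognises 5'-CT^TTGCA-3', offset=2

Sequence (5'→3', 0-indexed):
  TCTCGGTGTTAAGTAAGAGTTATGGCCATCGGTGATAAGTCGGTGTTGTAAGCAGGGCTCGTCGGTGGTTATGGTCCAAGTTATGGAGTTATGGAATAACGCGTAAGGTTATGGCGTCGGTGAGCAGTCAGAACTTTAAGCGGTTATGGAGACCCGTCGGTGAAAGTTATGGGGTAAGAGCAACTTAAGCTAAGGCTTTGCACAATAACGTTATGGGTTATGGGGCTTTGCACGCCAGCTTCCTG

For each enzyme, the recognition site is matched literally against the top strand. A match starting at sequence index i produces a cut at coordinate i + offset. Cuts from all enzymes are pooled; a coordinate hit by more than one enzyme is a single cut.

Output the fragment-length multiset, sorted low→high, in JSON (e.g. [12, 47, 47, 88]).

Per-enzyme occurrences:
  UxaII TCGGTG/4: at [2, 28, 39, 61, 116, 156] ⇒ [6, 32, 43, 65, 120, 160]
  RvuVI TAAG/3: at [9, 13, 35, 48, 103, 136, 174, 185, 190] ⇒ [12, 16, 38, 51, 106, 139, 177, 188, 193]
  EstIX GTTATGG/5: at [18, 67, 79, 87, 107, 142, 165, 209, 216] ⇒ [23, 72, 84, 92, 112, 147, 170, 214, 221]
  GruI CTTTGCA/2: at [195, 225] ⇒ [197, 227]

Pooled cuts: [6, 12, 16, 23, 32, 38, 43, 51, 65, 72, 84, 92, 106, 112, 120, 139, 147, 160, 170, 177, 188, 193, 197, 214, 221, 227]

Fragments:
  6→12: 6 bp
  12→16: 4 bp
  16→23: 7 bp
  23→32: 9 bp
  32→38: 6 bp
  38→43: 5 bp
  43→51: 8 bp
  51→65: 14 bp
  65→72: 7 bp
  72→84: 12 bp
  84→92: 8 bp
  92→106: 14 bp
  106→112: 6 bp
  112→120: 8 bp
  120→139: 19 bp
  139→147: 8 bp
  147→160: 13 bp
  160→170: 10 bp
  170→177: 7 bp
  177→188: 11 bp
  188→193: 5 bp
  193→197: 4 bp
  197→214: 17 bp
  214→221: 7 bp
  221→227: 6 bp
  227→6 (wrap): 245-227+6 = 24 bp

[4,4,5,5,6,6,6,6,7,7,7,7,8,8,8,8,9,10,11,12,13,14,14,17,19,24]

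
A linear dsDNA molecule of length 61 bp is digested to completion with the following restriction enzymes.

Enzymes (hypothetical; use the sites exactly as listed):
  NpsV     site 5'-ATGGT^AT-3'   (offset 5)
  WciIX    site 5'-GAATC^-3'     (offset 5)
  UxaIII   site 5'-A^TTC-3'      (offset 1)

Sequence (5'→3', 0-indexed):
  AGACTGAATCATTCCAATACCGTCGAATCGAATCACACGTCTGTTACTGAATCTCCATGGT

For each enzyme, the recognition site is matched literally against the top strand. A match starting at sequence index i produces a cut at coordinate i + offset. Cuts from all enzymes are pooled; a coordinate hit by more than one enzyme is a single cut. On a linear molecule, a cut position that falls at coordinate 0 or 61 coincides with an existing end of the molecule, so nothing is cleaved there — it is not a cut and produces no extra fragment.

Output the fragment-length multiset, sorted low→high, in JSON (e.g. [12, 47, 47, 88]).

Site scan:
  NpsV (ATGGTAT, off=5): no sites
  WciIX GAATC/5: at [5, 24, 29, 48] ⇒ [10, 29, 34, 53]
  UxaIII ATTC/1: at [10] ⇒ [11]

All cut coordinates (distinct, sorted): [10, 11, 29, 34, 53]

Fragments:
  [0,10): 10 bp
  [10,11): 1 bp
  [11,29): 18 bp
  [29,34): 5 bp
  [34,53): 19 bp
  [53,61): 8 bp

[1,5,8,10,18,19]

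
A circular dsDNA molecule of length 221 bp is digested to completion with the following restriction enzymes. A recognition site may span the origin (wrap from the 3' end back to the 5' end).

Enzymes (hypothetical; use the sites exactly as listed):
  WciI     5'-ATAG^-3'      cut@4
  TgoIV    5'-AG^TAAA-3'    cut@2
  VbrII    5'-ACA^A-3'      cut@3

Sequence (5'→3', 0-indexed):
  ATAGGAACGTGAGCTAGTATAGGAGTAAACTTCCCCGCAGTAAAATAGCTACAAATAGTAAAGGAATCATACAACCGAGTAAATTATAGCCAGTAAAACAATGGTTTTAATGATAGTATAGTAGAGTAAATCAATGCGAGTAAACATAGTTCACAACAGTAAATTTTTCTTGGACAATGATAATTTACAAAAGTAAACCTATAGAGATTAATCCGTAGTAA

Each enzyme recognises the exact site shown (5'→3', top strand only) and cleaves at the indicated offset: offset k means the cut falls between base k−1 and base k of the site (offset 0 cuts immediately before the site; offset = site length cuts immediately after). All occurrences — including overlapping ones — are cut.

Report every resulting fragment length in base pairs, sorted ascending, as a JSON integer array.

[3,4,4,4,5,5,5,5,6,6,7,7,8,9,10,11,13,14,14,15,15,16,17,18]

Scan for sites:
  WciI ATAG/4: at [0, 18, 44, 54, 85, 112, 117, 145, 200] ⇒ [4, 22, 48, 58, 89, 116, 121, 149, 204]
  TgoIV AGTAAA/2: at [23, 38, 56, 77, 91, 124, 138, 157, 191, 216] ⇒ [25, 40, 58, 79, 93, 126, 140, 159, 193, 218]
  VbrII ACAA/3: at [50, 70, 97, 152, 173, 186] ⇒ [53, 73, 100, 155, 176, 189]

Pooled cuts: [4, 22, 25, 40, 48, 53, 58, 73, 79, 89, 93, 100, 116, 121, 126, 140, 149, 155, 159, 176, 189, 193, 204, 218]

Fragment lengths:
  4→22: 18 bp
  22→25: 3 bp
  25→40: 15 bp
  40→48: 8 bp
  48→53: 5 bp
  53→58: 5 bp
  58→73: 15 bp
  73→79: 6 bp
  79→89: 10 bp
  89→93: 4 bp
  93→100: 7 bp
  100→116: 16 bp
  116→121: 5 bp
  121→126: 5 bp
  126→140: 14 bp
  140→149: 9 bp
  149→155: 6 bp
  155→159: 4 bp
  159→176: 17 bp
  176→189: 13 bp
  189→193: 4 bp
  193→204: 11 bp
  204→218: 14 bp
  218→4 (wrap): 221-218+4 = 7 bp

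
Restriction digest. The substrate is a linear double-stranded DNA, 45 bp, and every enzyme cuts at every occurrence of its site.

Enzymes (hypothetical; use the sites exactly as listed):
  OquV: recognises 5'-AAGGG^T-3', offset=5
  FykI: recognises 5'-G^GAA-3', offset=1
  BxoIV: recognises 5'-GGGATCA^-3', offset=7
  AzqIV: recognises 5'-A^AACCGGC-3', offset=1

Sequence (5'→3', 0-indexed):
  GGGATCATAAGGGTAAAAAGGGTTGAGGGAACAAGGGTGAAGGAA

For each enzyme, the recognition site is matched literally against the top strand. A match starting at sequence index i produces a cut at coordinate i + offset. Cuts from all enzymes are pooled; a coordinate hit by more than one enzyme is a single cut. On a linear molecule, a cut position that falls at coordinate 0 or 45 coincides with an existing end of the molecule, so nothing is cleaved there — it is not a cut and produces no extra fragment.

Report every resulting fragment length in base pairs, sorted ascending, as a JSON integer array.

[3,5,6,6,7,9,9]

Scan for sites:
  OquV (AAGGGT, off=5): starts [8, 17, 32] → cuts [13, 22, 37]
  FykI (GGAA, off=1): starts [27, 41] → cuts [28, 42]
  BxoIV (GGGATCA, off=7): starts [0] → cuts [7]
  AzqIV (AAACCGGC, off=1): no sites

Pooled cuts: [7, 13, 22, 28, 37, 42]

Fragment lengths:
  [0,7): 7 bp
  [7,13): 6 bp
  [13,22): 9 bp
  [22,28): 6 bp
  [28,37): 9 bp
  [37,42): 5 bp
  [42,45): 3 bp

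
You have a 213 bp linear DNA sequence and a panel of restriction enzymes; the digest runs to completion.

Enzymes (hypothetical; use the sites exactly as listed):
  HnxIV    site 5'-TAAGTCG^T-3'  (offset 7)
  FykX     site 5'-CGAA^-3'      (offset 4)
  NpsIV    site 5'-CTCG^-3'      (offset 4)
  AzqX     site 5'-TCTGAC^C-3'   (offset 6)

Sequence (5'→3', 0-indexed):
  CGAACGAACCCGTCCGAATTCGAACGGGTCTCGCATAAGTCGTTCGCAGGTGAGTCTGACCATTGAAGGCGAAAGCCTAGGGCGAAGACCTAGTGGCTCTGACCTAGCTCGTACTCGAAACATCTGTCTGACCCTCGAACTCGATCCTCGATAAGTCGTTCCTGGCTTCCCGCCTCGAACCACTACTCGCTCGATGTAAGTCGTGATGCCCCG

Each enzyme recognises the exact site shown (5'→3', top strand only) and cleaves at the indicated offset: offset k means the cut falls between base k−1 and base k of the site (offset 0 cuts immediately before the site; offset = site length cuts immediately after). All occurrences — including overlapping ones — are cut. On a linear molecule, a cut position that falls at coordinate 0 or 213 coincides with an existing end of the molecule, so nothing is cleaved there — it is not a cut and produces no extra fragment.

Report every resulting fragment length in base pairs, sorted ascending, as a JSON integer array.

Scan for sites:
  HnxIV TAAGTCGT/7: at [35, 151, 196] ⇒ [42, 158, 203]
  FykX CGAA/4: at [0, 4, 14, 20, 69, 82, 115, 135, 175] ⇒ [4, 8, 18, 24, 73, 86, 119, 139, 179]
  NpsIV CTCG/4: at [29, 107, 113, 133, 139, 146, 173, 185, 189] ⇒ [33, 111, 117, 137, 143, 150, 177, 189, 193]
  AzqX TCTGACC/6: at [54, 97, 126] ⇒ [60, 103, 132]

All cut coordinates (distinct, sorted): [4, 8, 18, 24, 33, 42, 60, 73, 86, 103, 111, 117, 119, 132, 137, 139, 143, 150, 158, 177, 179, 189, 193, 203]

Fragment lengths:
  [0,4): 4 bp
  [4,8): 4 bp
  [8,18): 10 bp
  [18,24): 6 bp
  [24,33): 9 bp
  [33,42): 9 bp
  [42,60): 18 bp
  [60,73): 13 bp
  [73,86): 13 bp
  [86,103): 17 bp
  [103,111): 8 bp
  [111,117): 6 bp
  [117,119): 2 bp
  [119,132): 13 bp
  [132,137): 5 bp
  [137,139): 2 bp
  [139,143): 4 bp
  [143,150): 7 bp
  [150,158): 8 bp
  [158,177): 19 bp
  [177,179): 2 bp
  [179,189): 10 bp
  [189,193): 4 bp
  [193,203): 10 bp
  [203,213): 10 bp

[2,2,2,4,4,4,4,5,6,6,7,8,8,9,9,10,10,10,10,13,13,13,17,18,19]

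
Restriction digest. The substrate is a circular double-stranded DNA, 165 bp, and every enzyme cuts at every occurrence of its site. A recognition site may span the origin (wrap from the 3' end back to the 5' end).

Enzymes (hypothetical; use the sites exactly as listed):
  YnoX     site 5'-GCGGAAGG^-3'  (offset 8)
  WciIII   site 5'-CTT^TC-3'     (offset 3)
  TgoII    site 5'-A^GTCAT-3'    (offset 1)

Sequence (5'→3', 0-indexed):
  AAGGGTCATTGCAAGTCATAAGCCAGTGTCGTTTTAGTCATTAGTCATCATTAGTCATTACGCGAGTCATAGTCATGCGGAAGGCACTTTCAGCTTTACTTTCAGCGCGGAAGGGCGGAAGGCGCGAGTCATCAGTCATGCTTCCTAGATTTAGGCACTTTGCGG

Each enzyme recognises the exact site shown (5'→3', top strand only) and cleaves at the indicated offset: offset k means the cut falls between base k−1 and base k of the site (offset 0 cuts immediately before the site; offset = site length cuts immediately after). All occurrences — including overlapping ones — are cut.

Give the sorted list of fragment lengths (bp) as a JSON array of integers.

Scan for sites:
  YnoX (GCGGAAGG, off=8): starts [76, 106, 114, 161] → cuts [4, 84, 114, 122]
  WciIII (CTTTC, off=3): starts [86, 98] → cuts [89, 101]
  TgoII (AGTCAT, off=1): starts [13, 35, 42, 52, 64, 70, 126, 133] → cuts [14, 36, 43, 53, 65, 71, 127, 134]

Pooled cuts: [4, 14, 36, 43, 53, 65, 71, 84, 89, 101, 114, 122, 127, 134]

Fragments:
  4→14: 10 bp
  14→36: 22 bp
  36→43: 7 bp
  43→53: 10 bp
  53→65: 12 bp
  65→71: 6 bp
  71→84: 13 bp
  84→89: 5 bp
  89→101: 12 bp
  101→114: 13 bp
  114→122: 8 bp
  122→127: 5 bp
  127→134: 7 bp
  134→4 (wrap): 165-134+4 = 35 bp

[5,5,6,7,7,8,10,10,12,12,13,13,22,35]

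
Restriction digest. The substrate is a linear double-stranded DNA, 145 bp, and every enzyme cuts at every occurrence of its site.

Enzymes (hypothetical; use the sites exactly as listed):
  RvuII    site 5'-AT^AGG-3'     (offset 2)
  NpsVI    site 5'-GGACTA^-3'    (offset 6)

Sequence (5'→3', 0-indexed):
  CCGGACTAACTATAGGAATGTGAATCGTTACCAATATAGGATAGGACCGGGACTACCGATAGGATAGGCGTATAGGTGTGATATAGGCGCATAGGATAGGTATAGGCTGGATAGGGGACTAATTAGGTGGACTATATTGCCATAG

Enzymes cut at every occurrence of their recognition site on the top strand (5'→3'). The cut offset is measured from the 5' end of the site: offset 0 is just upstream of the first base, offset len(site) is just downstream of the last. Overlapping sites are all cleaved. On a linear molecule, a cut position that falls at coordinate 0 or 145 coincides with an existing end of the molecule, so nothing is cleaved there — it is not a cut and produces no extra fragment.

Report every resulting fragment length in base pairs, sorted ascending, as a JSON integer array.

Site scan:
  RvuII (ATAGG, off=2): starts [11, 35, 40, 58, 63, 71, 82, 90, 95, 101, 110] → cuts [13, 37, 42, 60, 65, 73, 84, 92, 97, 103, 112]
  NpsVI (GGACTA, off=6): starts [2, 49, 115, 128] → cuts [8, 55, 121, 134]

Pooled cuts: [8, 13, 37, 42, 55, 60, 65, 73, 84, 92, 97, 103, 112, 121, 134]

Fragments:
  [0,8): 8 bp
  [8,13): 5 bp
  [13,37): 24 bp
  [37,42): 5 bp
  [42,55): 13 bp
  [55,60): 5 bp
  [60,65): 5 bp
  [65,73): 8 bp
  [73,84): 11 bp
  [84,92): 8 bp
  [92,97): 5 bp
  [97,103): 6 bp
  [103,112): 9 bp
  [112,121): 9 bp
  [121,134): 13 bp
  [134,145): 11 bp

[5,5,5,5,5,6,8,8,8,9,9,11,11,13,13,24]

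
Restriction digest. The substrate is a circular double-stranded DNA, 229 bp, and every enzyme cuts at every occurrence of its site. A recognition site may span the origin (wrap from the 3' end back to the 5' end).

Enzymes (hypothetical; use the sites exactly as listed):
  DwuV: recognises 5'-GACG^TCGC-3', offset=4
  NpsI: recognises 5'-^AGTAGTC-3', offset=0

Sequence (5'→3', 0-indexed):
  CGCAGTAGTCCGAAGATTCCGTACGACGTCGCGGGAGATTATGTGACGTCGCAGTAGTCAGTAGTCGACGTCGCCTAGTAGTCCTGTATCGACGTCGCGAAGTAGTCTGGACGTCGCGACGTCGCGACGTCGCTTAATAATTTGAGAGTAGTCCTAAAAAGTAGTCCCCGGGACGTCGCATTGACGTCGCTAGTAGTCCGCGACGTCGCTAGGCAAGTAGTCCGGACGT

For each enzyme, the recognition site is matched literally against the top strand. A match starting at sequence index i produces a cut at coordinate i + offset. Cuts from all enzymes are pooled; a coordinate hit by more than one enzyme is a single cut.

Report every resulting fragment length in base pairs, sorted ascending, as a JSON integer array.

[4,4,5,6,6,7,8,8,10,11,11,13,13,13,14,16,17,18,20,25]

Per-enzyme occurrences:
  DwuV (GACGTCGC, off=4): starts [24, 44, 66, 90, 109, 117, 125, 171, 182, 201, 224] → cuts [28, 48, 70, 94, 113, 121, 129, 175, 186, 205, 228]
  NpsI (AGTAGTC, off=0): starts [3, 52, 59, 76, 100, 146, 159, 191, 215] → cuts [3, 52, 59, 76, 100, 146, 159, 191, 215]

Pooled cuts: [3, 28, 48, 52, 59, 70, 76, 94, 100, 113, 121, 129, 146, 159, 175, 186, 191, 205, 215, 228]

Fragment lengths:
  3→28: 25 bp
  28→48: 20 bp
  48→52: 4 bp
  52→59: 7 bp
  59→70: 11 bp
  70→76: 6 bp
  76→94: 18 bp
  94→100: 6 bp
  100→113: 13 bp
  113→121: 8 bp
  121→129: 8 bp
  129→146: 17 bp
  146→159: 13 bp
  159→175: 16 bp
  175→186: 11 bp
  186→191: 5 bp
  191→205: 14 bp
  205→215: 10 bp
  215→228: 13 bp
  228→3 (wrap): 229-228+3 = 4 bp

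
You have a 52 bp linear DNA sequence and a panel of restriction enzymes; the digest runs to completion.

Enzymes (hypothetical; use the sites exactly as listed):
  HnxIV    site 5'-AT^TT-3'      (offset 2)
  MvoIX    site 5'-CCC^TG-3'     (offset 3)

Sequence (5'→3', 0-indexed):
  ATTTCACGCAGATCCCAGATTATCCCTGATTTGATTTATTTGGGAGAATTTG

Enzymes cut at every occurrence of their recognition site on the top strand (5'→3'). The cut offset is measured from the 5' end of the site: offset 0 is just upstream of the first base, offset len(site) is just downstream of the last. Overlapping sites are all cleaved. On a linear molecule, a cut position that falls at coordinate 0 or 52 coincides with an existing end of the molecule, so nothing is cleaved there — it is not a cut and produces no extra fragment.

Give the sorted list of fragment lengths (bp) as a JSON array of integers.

Per-enzyme occurrences:
  HnxIV (ATTT, off=2): starts [0, 28, 33, 37, 47] → cuts [2, 30, 35, 39, 49]
  MvoIX (CCCTG, off=3): starts [23] → cuts [26]

All cut coordinates (distinct, sorted): [2, 26, 30, 35, 39, 49]

Fragments:
  [0,2): 2 bp
  [2,26): 24 bp
  [26,30): 4 bp
  [30,35): 5 bp
  [35,39): 4 bp
  [39,49): 10 bp
  [49,52): 3 bp

[2,3,4,4,5,10,24]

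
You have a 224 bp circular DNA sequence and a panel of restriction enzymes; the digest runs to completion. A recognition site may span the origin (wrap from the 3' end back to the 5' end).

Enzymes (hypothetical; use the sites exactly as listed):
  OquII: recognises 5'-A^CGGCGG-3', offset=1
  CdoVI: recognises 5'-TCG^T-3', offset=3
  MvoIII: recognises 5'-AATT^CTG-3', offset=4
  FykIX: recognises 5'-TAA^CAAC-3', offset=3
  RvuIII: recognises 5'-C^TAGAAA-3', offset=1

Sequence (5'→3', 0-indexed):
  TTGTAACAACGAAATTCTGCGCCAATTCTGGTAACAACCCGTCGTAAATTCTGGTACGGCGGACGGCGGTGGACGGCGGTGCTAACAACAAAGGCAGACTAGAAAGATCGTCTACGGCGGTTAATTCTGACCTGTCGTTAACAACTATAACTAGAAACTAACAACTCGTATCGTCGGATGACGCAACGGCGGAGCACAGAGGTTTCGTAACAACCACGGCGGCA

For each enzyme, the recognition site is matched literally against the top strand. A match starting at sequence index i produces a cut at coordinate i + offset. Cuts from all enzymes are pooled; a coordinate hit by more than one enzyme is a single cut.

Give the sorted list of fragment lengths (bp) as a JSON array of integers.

[3,4,4,5,6,6,6,7,7,7,10,10,10,10,10,11,11,11,12,12,13,14,14,21]

Scan for sites:
  OquII (ACGGCGG, off=1): starts [55, 62, 72, 113, 185, 215] → cuts [56, 63, 73, 114, 186, 216]
  CdoVI (TCGT, off=3): starts [41, 107, 134, 165, 170, 204] → cuts [44, 110, 137, 168, 173, 207]
  MvoIII (AATTCTG, off=4): starts [12, 23, 46, 122] → cuts [16, 27, 50, 126]
  FykIX (TAACAAC, off=3): starts [3, 31, 82, 138, 158, 207] → cuts [6, 34, 85, 141, 161, 210]
  RvuIII (CTAGAAA, off=1): starts [98, 150] → cuts [99, 151]

All cut coordinates (distinct, sorted): [6, 16, 27, 34, 44, 50, 56, 63, 73, 85, 99, 110, 114, 126, 137, 141, 151, 161, 168, 173, 186, 207, 210, 216]

Fragment lengths:
  6→16: 10 bp
  16→27: 11 bp
  27→34: 7 bp
  34→44: 10 bp
  44→50: 6 bp
  50→56: 6 bp
  56→63: 7 bp
  63→73: 10 bp
  73→85: 12 bp
  85→99: 14 bp
  99→110: 11 bp
  110→114: 4 bp
  114→126: 12 bp
  126→137: 11 bp
  137→141: 4 bp
  141→151: 10 bp
  151→161: 10 bp
  161→168: 7 bp
  168→173: 5 bp
  173→186: 13 bp
  186→207: 21 bp
  207→210: 3 bp
  210→216: 6 bp
  216→6 (wrap): 224-216+6 = 14 bp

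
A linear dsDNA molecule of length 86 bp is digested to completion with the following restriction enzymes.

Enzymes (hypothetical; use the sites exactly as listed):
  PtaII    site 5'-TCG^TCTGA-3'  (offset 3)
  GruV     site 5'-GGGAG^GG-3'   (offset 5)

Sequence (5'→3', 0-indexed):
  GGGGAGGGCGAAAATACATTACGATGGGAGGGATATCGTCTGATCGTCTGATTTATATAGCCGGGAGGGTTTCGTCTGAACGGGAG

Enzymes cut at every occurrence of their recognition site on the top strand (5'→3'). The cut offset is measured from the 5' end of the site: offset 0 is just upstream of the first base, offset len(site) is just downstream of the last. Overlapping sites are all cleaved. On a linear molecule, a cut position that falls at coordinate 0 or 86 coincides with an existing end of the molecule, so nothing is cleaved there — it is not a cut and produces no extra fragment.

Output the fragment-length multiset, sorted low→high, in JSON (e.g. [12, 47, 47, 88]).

[6,7,8,8,12,21,24]

Per-enzyme occurrences:
  PtaII (TCGTCTGA, off=3): starts [35, 43, 71] → cuts [38, 46, 74]
  GruV (GGGAGGG, off=5): starts [1, 25, 62] → cuts [6, 30, 67]

Pooled cuts: [6, 30, 38, 46, 67, 74]

Fragment lengths:
  [0,6): 6 bp
  [6,30): 24 bp
  [30,38): 8 bp
  [38,46): 8 bp
  [46,67): 21 bp
  [67,74): 7 bp
  [74,86): 12 bp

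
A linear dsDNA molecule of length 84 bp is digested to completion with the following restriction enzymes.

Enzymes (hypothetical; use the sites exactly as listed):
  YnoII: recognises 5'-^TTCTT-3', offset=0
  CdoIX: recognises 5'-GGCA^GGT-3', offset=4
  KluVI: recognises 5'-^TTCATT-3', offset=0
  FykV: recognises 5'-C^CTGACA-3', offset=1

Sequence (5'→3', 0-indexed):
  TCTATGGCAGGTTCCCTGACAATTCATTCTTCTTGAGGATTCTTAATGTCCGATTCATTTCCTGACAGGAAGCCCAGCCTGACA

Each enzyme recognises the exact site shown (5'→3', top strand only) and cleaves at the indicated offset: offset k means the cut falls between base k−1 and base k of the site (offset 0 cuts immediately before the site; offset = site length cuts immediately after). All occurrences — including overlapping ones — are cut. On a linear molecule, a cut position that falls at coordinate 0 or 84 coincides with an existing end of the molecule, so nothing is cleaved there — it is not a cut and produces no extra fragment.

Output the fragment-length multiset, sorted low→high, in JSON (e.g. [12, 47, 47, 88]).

Site scan:
  YnoII (TTCTT, off=0): starts [26, 29, 39] → cuts [26, 29, 39]
  CdoIX (GGCAGGT, off=4): starts [5] → cuts [9]
  KluVI (TTCATT, off=0): starts [22, 53] → cuts [22, 53]
  FykV (CCTGACA, off=1): starts [14, 60, 77] → cuts [15, 61, 78]

Pooled cuts: [9, 15, 22, 26, 29, 39, 53, 61, 78]

Fragments:
  [0,9): 9 bp
  [9,15): 6 bp
  [15,22): 7 bp
  [22,26): 4 bp
  [26,29): 3 bp
  [29,39): 10 bp
  [39,53): 14 bp
  [53,61): 8 bp
  [61,78): 17 bp
  [78,84): 6 bp

[3,4,6,6,7,8,9,10,14,17]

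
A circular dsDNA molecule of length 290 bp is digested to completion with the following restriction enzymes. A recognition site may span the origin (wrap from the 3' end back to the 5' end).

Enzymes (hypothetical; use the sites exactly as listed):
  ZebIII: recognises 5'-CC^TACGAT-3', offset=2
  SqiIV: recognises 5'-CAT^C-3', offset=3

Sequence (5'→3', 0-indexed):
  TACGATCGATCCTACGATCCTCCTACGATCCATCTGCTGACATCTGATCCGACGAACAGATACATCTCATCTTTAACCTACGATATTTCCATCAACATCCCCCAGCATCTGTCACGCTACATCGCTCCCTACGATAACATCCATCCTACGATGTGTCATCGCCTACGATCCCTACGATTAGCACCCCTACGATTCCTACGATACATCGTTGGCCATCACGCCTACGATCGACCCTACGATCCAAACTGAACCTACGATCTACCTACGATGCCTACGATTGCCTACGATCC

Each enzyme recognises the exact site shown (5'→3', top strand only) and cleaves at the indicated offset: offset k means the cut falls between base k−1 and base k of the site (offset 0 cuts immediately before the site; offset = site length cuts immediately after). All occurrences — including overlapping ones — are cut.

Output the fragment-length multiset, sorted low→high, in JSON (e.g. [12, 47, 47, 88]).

Scan for sites:
  ZebIII CCTACGAT/2: at [10, 21, 76, 127, 144, 161, 170, 185, 194, 220, 232, 250, 261, 270, 280, 288] ⇒ [0, 12, 23, 78, 129, 146, 163, 172, 187, 196, 222, 234, 252, 263, 272, 282]
  SqiIV CATC/3: at [30, 40, 62, 67, 89, 95, 105, 119, 137, 141, 156, 203, 213] ⇒ [33, 43, 65, 70, 92, 98, 108, 122, 140, 144, 159, 206, 216]

Pooled cuts: [0, 12, 23, 33, 43, 65, 70, 78, 92, 98, 108, 122, 129, 140, 144, 146, 159, 163, 172, 187, 196, 206, 216, 222, 234, 252, 263, 272, 282]

Fragment lengths:
  0→12: 12 bp
  12→23: 11 bp
  23→33: 10 bp
  33→43: 10 bp
  43→65: 22 bp
  65→70: 5 bp
  70→78: 8 bp
  78→92: 14 bp
  92→98: 6 bp
  98→108: 10 bp
  108→122: 14 bp
  122→129: 7 bp
  129→140: 11 bp
  140→144: 4 bp
  144→146: 2 bp
  146→159: 13 bp
  159→163: 4 bp
  163→172: 9 bp
  172→187: 15 bp
  187→196: 9 bp
  196→206: 10 bp
  206→216: 10 bp
  216→222: 6 bp
  222→234: 12 bp
  234→252: 18 bp
  252→263: 11 bp
  263→272: 9 bp
  272→282: 10 bp
  282→0 (wrap): 290-282+0 = 8 bp

[2,4,4,5,6,6,7,8,8,9,9,9,10,10,10,10,10,10,11,11,11,12,12,13,14,14,15,18,22]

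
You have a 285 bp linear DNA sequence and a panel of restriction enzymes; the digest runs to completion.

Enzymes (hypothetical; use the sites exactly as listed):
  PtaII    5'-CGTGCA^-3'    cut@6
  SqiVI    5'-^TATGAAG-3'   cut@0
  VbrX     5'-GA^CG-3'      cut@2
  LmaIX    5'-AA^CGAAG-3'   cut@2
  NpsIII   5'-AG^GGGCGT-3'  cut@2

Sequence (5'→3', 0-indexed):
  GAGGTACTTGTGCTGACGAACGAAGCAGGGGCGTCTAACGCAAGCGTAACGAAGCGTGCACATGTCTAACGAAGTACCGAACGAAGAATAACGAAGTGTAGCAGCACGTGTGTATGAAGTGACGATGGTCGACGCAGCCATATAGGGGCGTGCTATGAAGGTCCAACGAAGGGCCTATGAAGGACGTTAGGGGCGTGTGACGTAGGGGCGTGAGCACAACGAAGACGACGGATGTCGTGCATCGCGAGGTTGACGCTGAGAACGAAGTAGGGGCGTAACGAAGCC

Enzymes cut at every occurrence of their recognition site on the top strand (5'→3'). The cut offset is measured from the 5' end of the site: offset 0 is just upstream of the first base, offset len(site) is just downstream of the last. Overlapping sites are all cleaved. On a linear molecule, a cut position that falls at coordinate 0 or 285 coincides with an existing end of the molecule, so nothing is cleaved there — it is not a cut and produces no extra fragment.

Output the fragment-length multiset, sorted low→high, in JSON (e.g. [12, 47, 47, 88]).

[3,4,5,6,6,7,8,8,8,8,9,9,9,9,10,10,10,10,11,12,12,13,13,13,14,16,21,21]

Per-enzyme occurrences:
  PtaII CGTGCA/6: at [54, 235] ⇒ [60, 241]
  SqiVI TATGAAG/0: at [112, 153, 175] ⇒ [112, 153, 175]
  VbrX GACG/2: at [14, 120, 130, 182, 198, 223, 226, 251] ⇒ [16, 122, 132, 184, 200, 225, 228, 253]
  LmaIX AACGAAG/2: at [18, 47, 67, 79, 89, 164, 217, 260, 276] ⇒ [20, 49, 69, 81, 91, 166, 219, 262, 278]
  NpsIII AGGGGCGT/2: at [26, 143, 188, 203, 268] ⇒ [28, 145, 190, 205, 270]

Pooled cuts: [16, 20, 28, 49, 60, 69, 81, 91, 112, 122, 132, 145, 153, 166, 175, 184, 190, 200, 205, 219, 225, 228, 241, 253, 262, 270, 278]

Fragments:
  [0,16): 16 bp
  [16,20): 4 bp
  [20,28): 8 bp
  [28,49): 21 bp
  [49,60): 11 bp
  [60,69): 9 bp
  [69,81): 12 bp
  [81,91): 10 bp
  [91,112): 21 bp
  [112,122): 10 bp
  [122,132): 10 bp
  [132,145): 13 bp
  [145,153): 8 bp
  [153,166): 13 bp
  [166,175): 9 bp
  [175,184): 9 bp
  [184,190): 6 bp
  [190,200): 10 bp
  [200,205): 5 bp
  [205,219): 14 bp
  [219,225): 6 bp
  [225,228): 3 bp
  [228,241): 13 bp
  [241,253): 12 bp
  [253,262): 9 bp
  [262,270): 8 bp
  [270,278): 8 bp
  [278,285): 7 bp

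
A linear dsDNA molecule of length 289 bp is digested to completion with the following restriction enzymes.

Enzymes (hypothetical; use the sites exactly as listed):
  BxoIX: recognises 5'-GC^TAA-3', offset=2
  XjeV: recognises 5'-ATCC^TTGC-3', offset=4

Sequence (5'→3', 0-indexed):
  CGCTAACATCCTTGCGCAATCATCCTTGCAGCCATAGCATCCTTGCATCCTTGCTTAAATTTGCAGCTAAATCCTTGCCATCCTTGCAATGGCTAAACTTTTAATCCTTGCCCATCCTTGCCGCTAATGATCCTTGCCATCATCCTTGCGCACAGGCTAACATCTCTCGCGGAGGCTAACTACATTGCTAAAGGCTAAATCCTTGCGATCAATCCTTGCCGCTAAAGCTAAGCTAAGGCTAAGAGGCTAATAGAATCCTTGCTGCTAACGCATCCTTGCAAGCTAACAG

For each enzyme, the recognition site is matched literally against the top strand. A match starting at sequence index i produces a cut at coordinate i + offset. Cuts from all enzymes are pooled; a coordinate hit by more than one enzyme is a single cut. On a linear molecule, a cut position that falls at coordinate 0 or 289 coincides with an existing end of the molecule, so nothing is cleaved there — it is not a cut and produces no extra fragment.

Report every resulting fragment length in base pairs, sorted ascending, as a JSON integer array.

[3,5,6,6,6,7,7,7,7,7,7,8,8,8,8,9,9,10,10,10,11,12,12,12,13,14,14,17,17,19]

Scan for sites:
  BxoIX GCTAA/2: at [1, 65, 91, 122, 155, 174, 186, 193, 220, 226, 231, 237, 245, 263, 281] ⇒ [3, 67, 93, 124, 157, 176, 188, 195, 222, 228, 233, 239, 247, 265, 283]
  XjeV ATCCTTGC/4: at [7, 21, 38, 46, 70, 79, 103, 113, 129, 141, 198, 211, 254, 271] ⇒ [11, 25, 42, 50, 74, 83, 107, 117, 133, 145, 202, 215, 258, 275]

All cut coordinates (distinct, sorted): [3, 11, 25, 42, 50, 67, 74, 83, 93, 107, 117, 124, 133, 145, 157, 176, 188, 195, 202, 215, 222, 228, 233, 239, 247, 258, 265, 275, 283]

Fragments:
  [0,3): 3 bp
  [3,11): 8 bp
  [11,25): 14 bp
  [25,42): 17 bp
  [42,50): 8 bp
  [50,67): 17 bp
  [67,74): 7 bp
  [74,83): 9 bp
  [83,93): 10 bp
  [93,107): 14 bp
  [107,117): 10 bp
  [117,124): 7 bp
  [124,133): 9 bp
  [133,145): 12 bp
  [145,157): 12 bp
  [157,176): 19 bp
  [176,188): 12 bp
  [188,195): 7 bp
  [195,202): 7 bp
  [202,215): 13 bp
  [215,222): 7 bp
  [222,228): 6 bp
  [228,233): 5 bp
  [233,239): 6 bp
  [239,247): 8 bp
  [247,258): 11 bp
  [258,265): 7 bp
  [265,275): 10 bp
  [275,283): 8 bp
  [283,289): 6 bp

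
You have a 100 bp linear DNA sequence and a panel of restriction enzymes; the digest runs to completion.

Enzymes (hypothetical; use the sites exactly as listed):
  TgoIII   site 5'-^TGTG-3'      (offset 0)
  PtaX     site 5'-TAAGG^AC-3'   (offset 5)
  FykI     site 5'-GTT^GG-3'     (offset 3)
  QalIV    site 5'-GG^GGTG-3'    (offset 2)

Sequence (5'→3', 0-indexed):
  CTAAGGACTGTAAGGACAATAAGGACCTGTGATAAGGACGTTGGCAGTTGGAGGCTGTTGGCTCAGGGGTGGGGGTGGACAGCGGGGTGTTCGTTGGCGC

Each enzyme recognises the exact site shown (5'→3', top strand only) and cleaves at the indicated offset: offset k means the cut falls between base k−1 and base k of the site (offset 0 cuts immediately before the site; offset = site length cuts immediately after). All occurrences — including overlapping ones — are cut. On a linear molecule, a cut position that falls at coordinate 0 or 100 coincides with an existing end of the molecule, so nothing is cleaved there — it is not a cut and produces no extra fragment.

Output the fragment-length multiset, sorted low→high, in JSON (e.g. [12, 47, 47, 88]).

Scan for sites:
  TgoIII TGTG/0: at [27] ⇒ [27]
  PtaX TAAGGAC/5: at [1, 10, 19, 32] ⇒ [6, 15, 24, 37]
  FykI GTTGG/3: at [39, 46, 56, 92] ⇒ [42, 49, 59, 95]
  QalIV GGGGTG/2: at [65, 71, 83] ⇒ [67, 73, 85]

All cut coordinates (distinct, sorted): [6, 15, 24, 27, 37, 42, 49, 59, 67, 73, 85, 95]

Fragments:
  [0,6): 6 bp
  [6,15): 9 bp
  [15,24): 9 bp
  [24,27): 3 bp
  [27,37): 10 bp
  [37,42): 5 bp
  [42,49): 7 bp
  [49,59): 10 bp
  [59,67): 8 bp
  [67,73): 6 bp
  [73,85): 12 bp
  [85,95): 10 bp
  [95,100): 5 bp

[3,5,5,6,6,7,8,9,9,10,10,10,12]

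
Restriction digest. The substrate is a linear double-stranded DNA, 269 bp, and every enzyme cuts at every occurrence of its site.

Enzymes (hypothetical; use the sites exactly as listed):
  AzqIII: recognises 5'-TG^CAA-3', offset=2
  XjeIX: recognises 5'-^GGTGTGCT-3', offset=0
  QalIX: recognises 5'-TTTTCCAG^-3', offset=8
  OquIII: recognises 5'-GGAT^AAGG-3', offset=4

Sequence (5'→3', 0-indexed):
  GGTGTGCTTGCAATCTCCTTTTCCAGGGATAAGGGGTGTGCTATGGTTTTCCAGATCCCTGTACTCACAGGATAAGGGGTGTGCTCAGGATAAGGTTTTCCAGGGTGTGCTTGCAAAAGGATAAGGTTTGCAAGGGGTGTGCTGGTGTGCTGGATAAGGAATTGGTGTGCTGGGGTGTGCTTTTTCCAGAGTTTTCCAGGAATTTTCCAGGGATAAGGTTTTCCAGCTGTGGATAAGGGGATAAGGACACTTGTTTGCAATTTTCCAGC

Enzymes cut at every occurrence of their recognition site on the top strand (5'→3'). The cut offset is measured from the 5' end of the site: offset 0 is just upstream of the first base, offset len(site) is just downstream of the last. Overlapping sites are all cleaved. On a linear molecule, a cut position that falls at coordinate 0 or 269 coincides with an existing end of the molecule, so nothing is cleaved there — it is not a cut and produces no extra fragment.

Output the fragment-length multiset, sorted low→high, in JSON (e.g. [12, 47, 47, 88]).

Site scan:
  AzqIII TGCAA/2: at [8, 111, 128, 255] ⇒ [10, 113, 130, 257]
  XjeIX GGTGTGCT/0: at [0, 34, 77, 103, 135, 143, 163, 173] ⇒ [34, 77, 103, 135, 143, 163, 173] (position 0 is a terminus of the linear molecule — no cut)
  QalIX TTTTCCAG/8: at [18, 46, 95, 181, 191, 202, 218, 260] ⇒ [26, 54, 103, 189, 199, 210, 226, 268]
  OquIII GGATAAGG/4: at [26, 69, 87, 118, 151, 210, 230, 238] ⇒ [30, 73, 91, 122, 155, 214, 234, 242]

All cut coordinates (distinct, sorted): [10, 26, 30, 34, 54, 73, 77, 91, 103, 113, 122, 130, 135, 143, 155, 163, 173, 189, 199, 210, 214, 226, 234, 242, 257, 268]

Fragment lengths:
  [0,10): 10 bp
  [10,26): 16 bp
  [26,30): 4 bp
  [30,34): 4 bp
  [34,54): 20 bp
  [54,73): 19 bp
  [73,77): 4 bp
  [77,91): 14 bp
  [91,103): 12 bp
  [103,113): 10 bp
  [113,122): 9 bp
  [122,130): 8 bp
  [130,135): 5 bp
  [135,143): 8 bp
  [143,155): 12 bp
  [155,163): 8 bp
  [163,173): 10 bp
  [173,189): 16 bp
  [189,199): 10 bp
  [199,210): 11 bp
  [210,214): 4 bp
  [214,226): 12 bp
  [226,234): 8 bp
  [234,242): 8 bp
  [242,257): 15 bp
  [257,268): 11 bp
  [268,269): 1 bp

[1,4,4,4,4,5,8,8,8,8,8,9,10,10,10,10,11,11,12,12,12,14,15,16,16,19,20]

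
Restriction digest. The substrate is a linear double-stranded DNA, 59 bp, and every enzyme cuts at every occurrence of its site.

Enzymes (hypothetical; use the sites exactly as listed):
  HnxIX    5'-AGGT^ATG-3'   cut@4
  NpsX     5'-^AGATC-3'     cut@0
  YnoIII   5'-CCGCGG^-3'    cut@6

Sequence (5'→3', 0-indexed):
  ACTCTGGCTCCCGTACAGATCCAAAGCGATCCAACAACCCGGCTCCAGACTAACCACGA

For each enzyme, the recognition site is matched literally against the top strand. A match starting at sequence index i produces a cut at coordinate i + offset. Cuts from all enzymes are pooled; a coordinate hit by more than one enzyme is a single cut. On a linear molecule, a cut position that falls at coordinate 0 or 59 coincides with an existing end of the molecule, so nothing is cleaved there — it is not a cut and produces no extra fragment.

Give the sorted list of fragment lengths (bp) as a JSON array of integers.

[16,43]

Site scan:
  HnxIX (AGGTATG, off=4): no sites
  NpsX AGATC/0: at [16] ⇒ [16]
  YnoIII (CCGCGG, off=6): no sites

All cut coordinates (distinct, sorted): [16]

Fragments:
  [0,16): 16 bp
  [16,59): 43 bp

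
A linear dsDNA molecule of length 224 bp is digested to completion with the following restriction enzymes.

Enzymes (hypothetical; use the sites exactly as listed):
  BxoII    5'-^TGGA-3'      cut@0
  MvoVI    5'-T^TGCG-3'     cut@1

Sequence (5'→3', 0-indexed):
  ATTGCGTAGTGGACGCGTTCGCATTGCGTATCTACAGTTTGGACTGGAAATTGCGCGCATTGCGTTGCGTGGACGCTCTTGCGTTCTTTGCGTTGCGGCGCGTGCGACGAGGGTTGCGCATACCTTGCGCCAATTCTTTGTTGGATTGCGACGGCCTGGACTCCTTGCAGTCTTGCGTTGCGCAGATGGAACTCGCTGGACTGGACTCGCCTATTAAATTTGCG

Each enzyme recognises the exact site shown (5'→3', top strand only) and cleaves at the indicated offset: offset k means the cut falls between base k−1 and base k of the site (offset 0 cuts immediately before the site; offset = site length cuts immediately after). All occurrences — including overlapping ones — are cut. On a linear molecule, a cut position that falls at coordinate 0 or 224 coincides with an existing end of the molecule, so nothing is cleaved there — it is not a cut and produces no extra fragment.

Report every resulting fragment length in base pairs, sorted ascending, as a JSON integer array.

Per-enzyme occurrences:
  BxoII (TGGA, off=0): starts [9, 39, 44, 69, 141, 156, 186, 196, 201] → cuts [9, 39, 44, 69, 141, 156, 186, 196, 201]
  MvoVI (TTGCG, off=1): starts [1, 23, 50, 59, 64, 78, 87, 92, 113, 124, 145, 172, 177, 219] → cuts [2, 24, 51, 60, 65, 79, 88, 93, 114, 125, 146, 173, 178, 220]

Pooled cuts: [2, 9, 24, 39, 44, 51, 60, 65, 69, 79, 88, 93, 114, 125, 141, 146, 156, 173, 178, 186, 196, 201, 220]

Fragment lengths:
  [0,2): 2 bp
  [2,9): 7 bp
  [9,24): 15 bp
  [24,39): 15 bp
  [39,44): 5 bp
  [44,51): 7 bp
  [51,60): 9 bp
  [60,65): 5 bp
  [65,69): 4 bp
  [69,79): 10 bp
  [79,88): 9 bp
  [88,93): 5 bp
  [93,114): 21 bp
  [114,125): 11 bp
  [125,141): 16 bp
  [141,146): 5 bp
  [146,156): 10 bp
  [156,173): 17 bp
  [173,178): 5 bp
  [178,186): 8 bp
  [186,196): 10 bp
  [196,201): 5 bp
  [201,220): 19 bp
  [220,224): 4 bp

[2,4,4,5,5,5,5,5,5,7,7,8,9,9,10,10,10,11,15,15,16,17,19,21]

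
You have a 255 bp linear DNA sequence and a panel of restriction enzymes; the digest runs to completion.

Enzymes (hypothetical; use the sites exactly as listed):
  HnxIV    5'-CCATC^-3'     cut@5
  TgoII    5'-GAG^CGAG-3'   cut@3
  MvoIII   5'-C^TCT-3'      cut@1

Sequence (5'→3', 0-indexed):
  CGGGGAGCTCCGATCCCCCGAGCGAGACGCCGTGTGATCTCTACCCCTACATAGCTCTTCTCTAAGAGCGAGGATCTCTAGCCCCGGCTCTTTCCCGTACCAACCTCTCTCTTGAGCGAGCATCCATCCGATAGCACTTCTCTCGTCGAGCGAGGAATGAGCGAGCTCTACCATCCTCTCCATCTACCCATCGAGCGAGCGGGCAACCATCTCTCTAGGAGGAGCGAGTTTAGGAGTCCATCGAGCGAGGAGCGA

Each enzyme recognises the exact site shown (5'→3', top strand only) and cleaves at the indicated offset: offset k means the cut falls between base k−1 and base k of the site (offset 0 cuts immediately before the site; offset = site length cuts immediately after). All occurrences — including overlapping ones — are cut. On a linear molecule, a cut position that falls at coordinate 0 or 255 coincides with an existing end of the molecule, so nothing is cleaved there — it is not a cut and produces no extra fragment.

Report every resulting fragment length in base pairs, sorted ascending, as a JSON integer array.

Site scan:
  HnxIV (CCATC, off=5): starts [123, 170, 179, 187, 206, 237] → cuts [128, 175, 184, 192, 211, 242]
  TgoII (GAGCGAG, off=3): starts [19, 65, 113, 147, 158, 192, 221, 242] → cuts [22, 68, 116, 150, 161, 195, 224, 245]
  MvoIII (CTCT, off=1): starts [38, 54, 59, 75, 87, 104, 106, 108, 139, 165, 175, 210, 212] → cuts [39, 55, 60, 76, 88, 105, 107, 109, 140, 166, 176, 211, 213]

Pooled cuts: [22, 39, 55, 60, 68, 76, 88, 105, 107, 109, 116, 128, 140, 150, 161, 166, 175, 176, 184, 192, 195, 211, 213, 224, 242, 245]

Fragments:
  [0,22): 22 bp
  [22,39): 17 bp
  [39,55): 16 bp
  [55,60): 5 bp
  [60,68): 8 bp
  [68,76): 8 bp
  [76,88): 12 bp
  [88,105): 17 bp
  [105,107): 2 bp
  [107,109): 2 bp
  [109,116): 7 bp
  [116,128): 12 bp
  [128,140): 12 bp
  [140,150): 10 bp
  [150,161): 11 bp
  [161,166): 5 bp
  [166,175): 9 bp
  [175,176): 1 bp
  [176,184): 8 bp
  [184,192): 8 bp
  [192,195): 3 bp
  [195,211): 16 bp
  [211,213): 2 bp
  [213,224): 11 bp
  [224,242): 18 bp
  [242,245): 3 bp
  [245,255): 10 bp

[1,2,2,2,3,3,5,5,7,8,8,8,8,9,10,10,11,11,12,12,12,16,16,17,17,18,22]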